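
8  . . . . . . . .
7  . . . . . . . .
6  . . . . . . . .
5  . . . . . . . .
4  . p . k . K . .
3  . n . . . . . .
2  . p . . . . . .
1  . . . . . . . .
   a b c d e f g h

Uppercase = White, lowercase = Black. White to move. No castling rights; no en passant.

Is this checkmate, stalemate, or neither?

White to move; white king on f4.
In check: no.
Legal moves for White: Kg5, Kf5, Kg4, Kg3, Kf3.
White has 5 legal moves and is not in check → neither.

neither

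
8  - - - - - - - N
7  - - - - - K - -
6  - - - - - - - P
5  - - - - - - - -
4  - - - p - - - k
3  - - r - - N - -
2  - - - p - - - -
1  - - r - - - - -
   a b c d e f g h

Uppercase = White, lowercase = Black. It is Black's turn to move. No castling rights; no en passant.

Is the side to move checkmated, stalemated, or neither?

Black to move; black king on h4.
In check: yes, from the white knight on f3.
Legal moves for Black: Kh5, Kg4, Kh3, Kg3, Rxf3+.
Black is in check but has 5 legal moves → neither.

neither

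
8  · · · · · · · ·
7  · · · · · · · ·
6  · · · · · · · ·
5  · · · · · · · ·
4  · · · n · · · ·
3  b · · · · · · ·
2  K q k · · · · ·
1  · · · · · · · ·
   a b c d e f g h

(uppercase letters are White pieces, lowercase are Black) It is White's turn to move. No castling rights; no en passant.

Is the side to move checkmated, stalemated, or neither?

checkmate

White to move; white king on a2.
In check: yes, from the black queen on b2.
King squares — a1: attacked by Qb2; b1: attacked by Qb2; b2: attacked by Kc2; a3: attacked by Qb2; b3: attacked by Qb2.
Legal moves for White: none.
In check with no legal moves → checkmate.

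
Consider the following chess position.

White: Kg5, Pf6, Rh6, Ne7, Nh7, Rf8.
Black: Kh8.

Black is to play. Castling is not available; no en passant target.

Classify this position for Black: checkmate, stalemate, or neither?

Black to move; black king on h8.
In check: yes, from the white rook on f8.
King squares — g7: attacked by Pf6; h7: attacked by Rh6; g8: attacked by Ne7.
Legal moves for Black: none.
In check with no legal moves → checkmate.

checkmate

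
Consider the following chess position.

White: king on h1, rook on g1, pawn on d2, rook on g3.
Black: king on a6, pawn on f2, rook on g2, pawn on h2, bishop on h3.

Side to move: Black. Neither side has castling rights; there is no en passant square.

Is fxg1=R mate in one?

After fxg1=R: white king on h1; in check: yes, from the black rook on g1.
King squares — g1: attacked by Rg2; g2: attacked by Rg1; h2: attacked by Rg2.
White has no legal moves → checkmate.

yes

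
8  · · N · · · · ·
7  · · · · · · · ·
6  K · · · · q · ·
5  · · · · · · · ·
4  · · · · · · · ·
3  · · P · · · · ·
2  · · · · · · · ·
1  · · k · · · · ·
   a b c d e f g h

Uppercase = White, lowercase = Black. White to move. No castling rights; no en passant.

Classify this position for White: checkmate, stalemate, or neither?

neither

White to move; white king on a6.
In check: yes, from the black queen on f6.
Legal moves for White: Kb7, Ka7, Kb5, Ka5, Nd6, Nb6.
White is in check but has 6 legal moves → neither.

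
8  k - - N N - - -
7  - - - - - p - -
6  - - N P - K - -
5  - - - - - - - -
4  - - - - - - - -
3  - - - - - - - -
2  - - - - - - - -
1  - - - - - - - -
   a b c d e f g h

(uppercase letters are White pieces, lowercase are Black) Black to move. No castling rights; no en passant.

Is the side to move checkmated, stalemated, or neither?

Black to move; black king on a8.
In check: no.
King squares — a7: attacked by Nc6; b7: attacked by Nd8; b8: attacked by Nc6.
Legal moves for Black: none.
Not in check and no legal moves → stalemate.

stalemate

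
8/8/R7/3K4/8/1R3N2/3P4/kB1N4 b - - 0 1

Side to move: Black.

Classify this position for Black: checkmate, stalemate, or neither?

checkmate

Black to move; black king on a1.
In check: yes, from the white rook on a6.
King squares — b1: attacked by Rb3; a2: attacked by Bb1; b2: attacked by Nd1.
Legal moves for Black: none.
In check with no legal moves → checkmate.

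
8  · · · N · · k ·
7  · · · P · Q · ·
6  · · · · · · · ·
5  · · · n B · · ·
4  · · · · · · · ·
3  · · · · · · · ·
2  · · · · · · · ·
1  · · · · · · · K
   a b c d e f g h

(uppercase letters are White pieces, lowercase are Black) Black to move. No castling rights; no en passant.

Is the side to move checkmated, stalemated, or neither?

checkmate

Black to move; black king on g8.
In check: yes, from the white queen on f7.
King squares — f7: attacked by Nd8; g7: attacked by Be5; h7: attacked by Qf7; f8: attacked by Qf7; h8: attacked by Be5.
Legal moves for Black: none.
In check with no legal moves → checkmate.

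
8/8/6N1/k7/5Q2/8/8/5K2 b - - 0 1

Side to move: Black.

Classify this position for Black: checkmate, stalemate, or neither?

neither

Black to move; black king on a5.
In check: no.
Legal moves for Black: Kb6, Ka6, Kb5.
Black has 3 legal moves and is not in check → neither.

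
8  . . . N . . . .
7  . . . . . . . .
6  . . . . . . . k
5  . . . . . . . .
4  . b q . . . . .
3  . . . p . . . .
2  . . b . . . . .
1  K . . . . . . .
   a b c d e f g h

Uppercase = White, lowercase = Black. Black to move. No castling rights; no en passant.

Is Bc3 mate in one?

After Bc3: white king on a1; in check: yes, from the black bishop on c3.
King squares — b1: attacked by Bc2; a2: attacked by Qc4; b2: attacked by Bc3.
White has no legal moves → checkmate.

yes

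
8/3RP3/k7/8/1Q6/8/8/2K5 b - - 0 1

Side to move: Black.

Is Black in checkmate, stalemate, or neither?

Black to move; black king on a6.
In check: no.
King squares — a5: attacked by Qb4; b5: attacked by Qb4; b6: attacked by Qb4; a7: attacked by Rd7; b7: attacked by Qb4.
Legal moves for Black: none.
Not in check and no legal moves → stalemate.

stalemate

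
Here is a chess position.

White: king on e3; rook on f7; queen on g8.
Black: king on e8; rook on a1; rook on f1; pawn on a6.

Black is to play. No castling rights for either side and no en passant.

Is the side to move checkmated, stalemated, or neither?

checkmate

Black to move; black king on e8.
In check: yes, from the white queen on g8.
King squares — d7: attacked by Rf7; e7: attacked by Rf7; f7: attacked by Qg8; d8: attacked by Qg8; f8: attacked by Rf7.
Legal moves for Black: none.
In check with no legal moves → checkmate.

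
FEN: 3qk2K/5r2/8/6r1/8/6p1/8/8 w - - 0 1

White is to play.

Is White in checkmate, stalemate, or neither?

stalemate

White to move; white king on h8.
In check: no.
King squares — g7: attacked by Rg5; h7: attacked by Rf7; g8: attacked by Rg5.
Legal moves for White: none.
Not in check and no legal moves → stalemate.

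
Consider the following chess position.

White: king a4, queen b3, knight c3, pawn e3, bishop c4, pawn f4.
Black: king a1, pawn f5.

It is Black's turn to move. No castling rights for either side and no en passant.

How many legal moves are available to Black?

Black to move; king on a1.
In check: no.
Legal moves: none.
Count: 0.

0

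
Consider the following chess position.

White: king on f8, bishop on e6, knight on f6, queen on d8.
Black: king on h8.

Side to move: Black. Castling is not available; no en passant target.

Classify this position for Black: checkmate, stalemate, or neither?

Black to move; black king on h8.
In check: no.
King squares — g7: attacked by Kf8; h7: attacked by Nf6; g8: attacked by Be6.
Legal moves for Black: none.
Not in check and no legal moves → stalemate.

stalemate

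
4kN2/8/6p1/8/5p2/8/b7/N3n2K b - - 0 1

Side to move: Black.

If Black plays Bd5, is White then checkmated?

After Bd5: white king on h1; in check: yes, from the black bishop on d5.
White has 2 legal replies: Kh2, Kg1.
In check but a legal move exists → not checkmate.

no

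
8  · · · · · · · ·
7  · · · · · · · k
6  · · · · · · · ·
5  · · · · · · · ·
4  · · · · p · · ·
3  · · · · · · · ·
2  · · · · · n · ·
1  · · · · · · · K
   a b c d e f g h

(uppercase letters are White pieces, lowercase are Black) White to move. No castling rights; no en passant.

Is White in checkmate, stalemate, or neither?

neither

White to move; white king on h1.
In check: yes, from the black knight on f2.
King squares — g1: available; g2: available; h2: available.
Legal moves for White: Kh2, Kg2, Kg1.
White is in check but has 3 legal moves → neither.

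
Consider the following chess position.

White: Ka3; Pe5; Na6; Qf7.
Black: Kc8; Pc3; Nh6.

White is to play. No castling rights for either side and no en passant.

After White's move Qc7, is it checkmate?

After Qc7: black king on c8; in check: yes, from the white queen on c7.
King squares — b7: attacked by Qc7; c7: attacked by Na6; d7: attacked by Qc7; b8: attacked by Na6; d8: attacked by Qc7.
Black has no legal moves → checkmate.

yes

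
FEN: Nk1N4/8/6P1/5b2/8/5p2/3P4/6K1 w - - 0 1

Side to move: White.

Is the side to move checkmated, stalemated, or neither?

neither

White to move; white king on g1.
In check: no.
Legal moves for White: Nf7, Nb7, Ne6, Nc6+, Nc7, Nb6, Kh2, Kf2, Kh1, Kf1, g7, d3, d4.
White has 13 legal moves and is not in check → neither.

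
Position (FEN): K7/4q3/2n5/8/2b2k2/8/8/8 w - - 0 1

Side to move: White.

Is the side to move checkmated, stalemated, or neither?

stalemate

White to move; white king on a8.
In check: no.
King squares — a7: attacked by Nc6; b7: attacked by Qe7; b8: attacked by Nc6.
Legal moves for White: none.
Not in check and no legal moves → stalemate.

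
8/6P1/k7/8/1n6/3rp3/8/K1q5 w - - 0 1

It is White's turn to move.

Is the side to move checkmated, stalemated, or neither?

White to move; white king on a1.
In check: yes, from the black queen on c1.
King squares — b1: attacked by Qc1; a2: attacked by Nb4; b2: attacked by Qc1.
Legal moves for White: none.
In check with no legal moves → checkmate.

checkmate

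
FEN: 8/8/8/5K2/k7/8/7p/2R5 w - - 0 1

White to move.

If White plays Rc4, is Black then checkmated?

no

After Rc4: black king on a4; in check: yes, from the white rook on c4.
Black has 4 legal replies: Kb5, Ka5, Kb3, Ka3.
In check but a legal move exists → not checkmate.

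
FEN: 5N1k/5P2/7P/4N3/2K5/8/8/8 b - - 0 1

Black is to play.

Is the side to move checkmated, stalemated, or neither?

Black to move; black king on h8.
In check: no.
King squares — g7: attacked by Ph6; h7: attacked by Nf8; g8: attacked by Pf7.
Legal moves for Black: none.
Not in check and no legal moves → stalemate.

stalemate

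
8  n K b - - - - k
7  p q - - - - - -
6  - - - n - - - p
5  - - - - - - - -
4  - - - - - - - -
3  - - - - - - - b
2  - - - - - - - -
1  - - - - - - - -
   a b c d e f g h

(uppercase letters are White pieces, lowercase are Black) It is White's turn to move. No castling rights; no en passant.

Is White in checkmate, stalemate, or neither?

checkmate

White to move; white king on b8.
In check: yes, from the black queen on b7.
King squares — a7: attacked by Qb7; b7: attacked by Nd6; c7: attacked by Qb7; a8: attacked by Qb7; c8: attacked by Bh3.
Legal moves for White: none.
In check with no legal moves → checkmate.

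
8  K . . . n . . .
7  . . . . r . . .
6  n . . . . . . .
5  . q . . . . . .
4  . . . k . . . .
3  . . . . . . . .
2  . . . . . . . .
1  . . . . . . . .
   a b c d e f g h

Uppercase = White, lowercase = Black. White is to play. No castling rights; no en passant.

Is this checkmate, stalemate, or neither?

stalemate

White to move; white king on a8.
In check: no.
King squares — a7: attacked by Re7; b7: attacked by Qb5; b8: attacked by Qb5.
Legal moves for White: none.
Not in check and no legal moves → stalemate.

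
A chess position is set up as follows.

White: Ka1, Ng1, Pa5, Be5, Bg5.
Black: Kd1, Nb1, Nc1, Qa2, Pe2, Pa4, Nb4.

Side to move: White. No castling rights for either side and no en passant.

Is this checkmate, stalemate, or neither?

checkmate

White to move; white king on a1.
In check: yes, from the black queen on a2.
King squares — b1: attacked by Qa2; a2: attacked by Nc1; b2: attacked by Qa2.
Legal moves for White: none.
In check with no legal moves → checkmate.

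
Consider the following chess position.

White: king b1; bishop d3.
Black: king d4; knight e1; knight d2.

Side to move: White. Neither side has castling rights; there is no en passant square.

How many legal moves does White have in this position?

4

White to move; king on b1.
In check: yes, from the black knight on d2.
Legal moves: Kb2, Ka2, Kc1, Ka1.
Count: 4.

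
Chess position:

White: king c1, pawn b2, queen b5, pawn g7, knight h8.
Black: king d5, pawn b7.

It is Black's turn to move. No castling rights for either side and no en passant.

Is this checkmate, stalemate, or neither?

neither

Black to move; black king on d5.
In check: yes, from the white queen on b5.
Legal moves for Black: Ke6, Kd6, Ke4, Kd4.
Black is in check but has 4 legal moves → neither.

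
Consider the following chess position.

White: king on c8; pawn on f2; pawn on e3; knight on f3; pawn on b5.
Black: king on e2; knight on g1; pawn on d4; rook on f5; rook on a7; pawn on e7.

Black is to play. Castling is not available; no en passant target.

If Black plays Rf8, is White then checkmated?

yes

After Rf8: white king on c8; in check: yes, from the black rook on f8.
King squares — b7: attacked by Ra7; c7: attacked by Ra7; d7: attacked by Ra7; b8: attacked by Rf8; d8: attacked by Rf8.
White has no legal moves → checkmate.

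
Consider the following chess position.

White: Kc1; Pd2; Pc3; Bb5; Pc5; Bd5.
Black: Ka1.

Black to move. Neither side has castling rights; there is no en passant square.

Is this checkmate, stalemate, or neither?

Black to move; black king on a1.
In check: no.
King squares — b1: attacked by Kc1; a2: attacked by Bd5; b2: attacked by Kc1.
Legal moves for Black: none.
Not in check and no legal moves → stalemate.

stalemate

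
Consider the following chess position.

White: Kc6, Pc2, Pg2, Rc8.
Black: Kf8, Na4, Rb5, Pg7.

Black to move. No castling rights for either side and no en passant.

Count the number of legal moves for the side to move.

2

Black to move; king on f8.
In check: yes, from the white rook on c8.
Legal moves: Kf7, Ke7.
Count: 2.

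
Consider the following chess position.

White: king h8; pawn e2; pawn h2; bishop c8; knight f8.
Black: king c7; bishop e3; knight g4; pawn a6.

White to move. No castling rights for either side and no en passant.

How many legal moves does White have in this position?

15

White to move; king on h8.
In check: no.
Legal moves: Kg8, Kh7, Kg7, Nh7, Nd7, Ng6, Ne6+, Bd7, Bb7, Be6, Bxa6, Bf5, Bxg4, h3, h4.
Count: 15.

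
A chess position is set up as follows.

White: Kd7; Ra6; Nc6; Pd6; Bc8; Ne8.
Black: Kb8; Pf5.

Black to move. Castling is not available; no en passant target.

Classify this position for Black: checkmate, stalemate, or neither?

checkmate

Black to move; black king on b8.
In check: yes, from the white knight on c6.
King squares — a7: attacked by Ra6; b7: attacked by Bc8; c7: attacked by Pd6; a8: attacked by Ra6; c8: attacked by Kd7.
Legal moves for Black: none.
In check with no legal moves → checkmate.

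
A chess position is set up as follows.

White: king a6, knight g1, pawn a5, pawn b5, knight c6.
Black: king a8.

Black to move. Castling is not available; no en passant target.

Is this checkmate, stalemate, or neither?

Black to move; black king on a8.
In check: no.
King squares — a7: attacked by Ka6; b7: attacked by Ka6; b8: attacked by Nc6.
Legal moves for Black: none.
Not in check and no legal moves → stalemate.

stalemate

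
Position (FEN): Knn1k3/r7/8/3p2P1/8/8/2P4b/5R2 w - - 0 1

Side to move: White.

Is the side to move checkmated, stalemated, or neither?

checkmate

White to move; white king on a8.
In check: yes, from the black rook on a7.
King squares — a7: attacked by Nc8; b7: attacked by Ra7; b8: attacked by Bh2.
Legal moves for White: none.
In check with no legal moves → checkmate.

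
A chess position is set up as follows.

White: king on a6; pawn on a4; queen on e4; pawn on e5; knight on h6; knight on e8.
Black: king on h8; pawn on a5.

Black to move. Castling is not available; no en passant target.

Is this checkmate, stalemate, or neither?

Black to move; black king on h8.
In check: no.
King squares — g7: attacked by Ne8; h7: attacked by Qe4; g8: attacked by Nh6.
Legal moves for Black: none.
Not in check and no legal moves → stalemate.

stalemate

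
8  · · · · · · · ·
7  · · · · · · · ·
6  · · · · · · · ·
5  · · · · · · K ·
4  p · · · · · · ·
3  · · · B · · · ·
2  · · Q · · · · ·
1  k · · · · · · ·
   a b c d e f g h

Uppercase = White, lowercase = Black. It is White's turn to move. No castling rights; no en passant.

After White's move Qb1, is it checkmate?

yes

After Qb1: black king on a1; in check: yes, from the white queen on b1.
King squares — b1: attacked by Bd3; a2: attacked by Qb1; b2: attacked by Qb1.
Black has no legal moves → checkmate.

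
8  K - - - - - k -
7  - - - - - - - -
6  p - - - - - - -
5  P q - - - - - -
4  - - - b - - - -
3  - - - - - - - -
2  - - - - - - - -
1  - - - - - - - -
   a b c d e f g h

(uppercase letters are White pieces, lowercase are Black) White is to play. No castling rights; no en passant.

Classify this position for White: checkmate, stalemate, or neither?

White to move; white king on a8.
In check: no.
King squares — a7: attacked by Bd4; b7: attacked by Qb5; b8: attacked by Qb5.
Legal moves for White: none.
Not in check and no legal moves → stalemate.

stalemate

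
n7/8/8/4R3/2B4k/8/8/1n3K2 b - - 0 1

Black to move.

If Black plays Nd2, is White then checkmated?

no

After Nd2: white king on f1; in check: yes, from the black knight on d2.
White has 5 legal replies: Kg2, Kf2, Ke2, Kg1, Ke1.
In check but a legal move exists → not checkmate.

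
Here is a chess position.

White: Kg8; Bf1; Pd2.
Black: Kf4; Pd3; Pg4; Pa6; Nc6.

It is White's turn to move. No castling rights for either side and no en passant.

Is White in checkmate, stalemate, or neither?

White to move; white king on g8.
In check: no.
Legal moves for White: Kh8, Kf8, Kh7, Kg7, Kf7, Bh3, Bxd3, Bg2, Be2.
White has 9 legal moves and is not in check → neither.

neither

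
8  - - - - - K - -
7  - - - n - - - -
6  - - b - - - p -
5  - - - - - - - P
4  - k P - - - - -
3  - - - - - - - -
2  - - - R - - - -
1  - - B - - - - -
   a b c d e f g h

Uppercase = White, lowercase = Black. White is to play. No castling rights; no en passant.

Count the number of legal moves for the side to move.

6

White to move; king on f8.
In check: yes, from the black knight on d7.
Legal moves: Kg8, Ke8, Kg7, Kf7, Ke7, Rxd7.
Count: 6.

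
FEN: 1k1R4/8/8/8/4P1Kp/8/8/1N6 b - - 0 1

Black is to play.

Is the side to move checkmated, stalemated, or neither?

Black to move; black king on b8.
In check: yes, from the white rook on d8.
Legal moves for Black: Kc7, Kb7, Ka7.
Black is in check but has 3 legal moves → neither.

neither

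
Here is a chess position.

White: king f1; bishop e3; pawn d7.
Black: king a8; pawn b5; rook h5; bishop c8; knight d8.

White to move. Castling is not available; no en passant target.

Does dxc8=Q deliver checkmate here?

After dxc8=Q: black king on a8; in check: yes, from the white queen on c8.
King squares — a7: attacked by Be3; b7: attacked by Qc8; b8: attacked by Qc8.
Black has no legal moves → checkmate.

yes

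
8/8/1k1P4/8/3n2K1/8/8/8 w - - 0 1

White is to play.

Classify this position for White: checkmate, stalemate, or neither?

neither

White to move; white king on g4.
In check: no.
Legal moves for White: Kh5, Kg5, Kh4, Kf4, Kh3, Kg3, d7.
White has 7 legal moves and is not in check → neither.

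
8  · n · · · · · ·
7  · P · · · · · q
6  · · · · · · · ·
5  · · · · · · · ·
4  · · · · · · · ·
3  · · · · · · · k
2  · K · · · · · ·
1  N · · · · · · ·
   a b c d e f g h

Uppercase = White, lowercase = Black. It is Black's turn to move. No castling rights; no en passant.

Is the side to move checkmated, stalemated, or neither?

Black to move; black king on h3.
In check: no.
Legal moves for Black include: Nd7, Nc6, Na6, Qh8+, Qg8, Qg7+, Qf7, Qe7, Qd7, Qc7, Qxb7+, Qh6, Qg6, Qh5, Qf5, Qh4, Qe4, Qd3, ... (list truncated; more exist).
Black has legal moves and is not in check → neither.

neither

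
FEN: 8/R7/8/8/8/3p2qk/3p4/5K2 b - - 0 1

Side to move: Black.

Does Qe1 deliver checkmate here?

yes

After Qe1: white king on f1; in check: yes, from the black queen on e1.
King squares — e1: attacked by Pd2; g1: attacked by Qe1; e2: attacked by Qe1; f2: attacked by Qe1; g2: attacked by Kh3.
White has no legal moves → checkmate.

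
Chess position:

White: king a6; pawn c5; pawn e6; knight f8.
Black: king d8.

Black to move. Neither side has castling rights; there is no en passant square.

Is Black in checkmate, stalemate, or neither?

Black to move; black king on d8.
In check: no.
Legal moves for Black: Ke8, Kc8, Ke7, Kc7.
Black has 4 legal moves and is not in check → neither.

neither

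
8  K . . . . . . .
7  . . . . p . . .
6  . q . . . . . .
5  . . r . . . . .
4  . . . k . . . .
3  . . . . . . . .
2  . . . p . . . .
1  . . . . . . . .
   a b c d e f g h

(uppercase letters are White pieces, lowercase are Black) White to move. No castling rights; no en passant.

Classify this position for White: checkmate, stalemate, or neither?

White to move; white king on a8.
In check: no.
King squares — a7: attacked by Qb6; b7: attacked by Qb6; b8: attacked by Qb6.
Legal moves for White: none.
Not in check and no legal moves → stalemate.

stalemate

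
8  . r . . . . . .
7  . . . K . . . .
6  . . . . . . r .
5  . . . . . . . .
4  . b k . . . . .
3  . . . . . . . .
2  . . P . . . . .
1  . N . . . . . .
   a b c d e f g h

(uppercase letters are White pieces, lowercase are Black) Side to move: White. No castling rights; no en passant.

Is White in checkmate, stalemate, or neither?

White to move; white king on d7.
In check: no.
Legal moves for White: Kc7, Nc3, Na3+, Nd2+, c3.
White has 5 legal moves and is not in check → neither.

neither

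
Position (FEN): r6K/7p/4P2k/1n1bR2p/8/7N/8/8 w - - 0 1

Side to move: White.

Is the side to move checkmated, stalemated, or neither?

checkmate

White to move; white king on h8.
In check: yes, from the black rook on a8.
King squares — g7: attacked by Kh6; h7: attacked by Kh6; g8: attacked by Ra8.
Legal moves for White: none.
In check with no legal moves → checkmate.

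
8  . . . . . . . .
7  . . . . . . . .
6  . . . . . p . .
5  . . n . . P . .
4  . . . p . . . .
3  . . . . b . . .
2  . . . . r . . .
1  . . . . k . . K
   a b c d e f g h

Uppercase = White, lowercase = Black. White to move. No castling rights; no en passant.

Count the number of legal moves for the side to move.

White to move; king on h1.
In check: no.
Legal moves: none.
Count: 0.

0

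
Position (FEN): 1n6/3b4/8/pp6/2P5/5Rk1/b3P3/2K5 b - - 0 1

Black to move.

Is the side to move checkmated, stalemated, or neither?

neither

Black to move; black king on g3.
In check: yes, from the white rook on f3.
Legal moves for Black: Kh4, Kg4, Kh2, Kg2.
Black is in check but has 4 legal moves → neither.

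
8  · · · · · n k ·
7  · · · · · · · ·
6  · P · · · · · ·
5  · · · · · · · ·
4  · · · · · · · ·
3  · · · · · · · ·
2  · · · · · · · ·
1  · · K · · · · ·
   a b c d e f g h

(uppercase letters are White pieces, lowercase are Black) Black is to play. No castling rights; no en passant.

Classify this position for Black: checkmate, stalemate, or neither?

neither

Black to move; black king on g8.
In check: no.
Legal moves for Black: Kh8, Kh7, Kg7, Kf7, Nh7, Nd7, Ng6, Ne6.
Black has 8 legal moves and is not in check → neither.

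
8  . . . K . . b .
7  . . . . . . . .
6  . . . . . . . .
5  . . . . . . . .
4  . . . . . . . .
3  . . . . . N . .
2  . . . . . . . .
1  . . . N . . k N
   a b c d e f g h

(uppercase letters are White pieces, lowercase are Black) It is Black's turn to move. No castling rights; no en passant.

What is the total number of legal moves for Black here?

Black to move; king on g1.
In check: yes, from the white knight on f3.
Legal moves: Kg2, Kxh1, Kf1.
Count: 3.

3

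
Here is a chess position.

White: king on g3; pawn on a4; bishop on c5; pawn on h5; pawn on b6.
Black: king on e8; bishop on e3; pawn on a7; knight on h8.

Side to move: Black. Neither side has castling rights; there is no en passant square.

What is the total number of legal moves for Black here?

17

Black to move; king on e8.
In check: no.
Legal moves: Nf7, Ng6, Kd8, Kf7, Kd7, Bh6, Bg5, Bxc5, Bf4+, Bd4, Bf2+, Bd2, Bg1, Bc1, axb6, a6, a5.
Count: 17.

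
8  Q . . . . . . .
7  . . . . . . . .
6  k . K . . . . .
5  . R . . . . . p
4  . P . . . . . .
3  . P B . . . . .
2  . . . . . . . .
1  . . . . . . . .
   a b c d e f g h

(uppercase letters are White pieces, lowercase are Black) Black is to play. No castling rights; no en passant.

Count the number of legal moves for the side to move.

Black to move; king on a6.
In check: yes, from the white queen on a8.
Legal moves: none.
Count: 0.

0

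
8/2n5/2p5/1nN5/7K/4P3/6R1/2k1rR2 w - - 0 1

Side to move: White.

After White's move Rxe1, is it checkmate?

After Rxe1: black king on c1; in check: yes, from the white rook on e1.
King squares — b1: attacked by Re1; d1: attacked by Re1; b2: attacked by Rg2; c2: attacked by Rg2; d2: attacked by Rg2.
Black has no legal moves → checkmate.

yes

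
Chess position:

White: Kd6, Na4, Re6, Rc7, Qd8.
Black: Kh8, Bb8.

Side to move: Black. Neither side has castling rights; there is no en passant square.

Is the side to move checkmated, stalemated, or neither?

Black to move; black king on h8.
In check: yes, from the white queen on d8.
King squares — g7: attacked by Rc7; h7: attacked by Rc7; g8: attacked by Qd8.
Legal moves for Black: none.
In check with no legal moves → checkmate.

checkmate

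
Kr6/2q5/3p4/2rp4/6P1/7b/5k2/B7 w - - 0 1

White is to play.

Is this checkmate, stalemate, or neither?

checkmate

White to move; white king on a8.
In check: yes, from the black rook on b8.
King squares — a7: attacked by Qc7; b7: attacked by Qc7; b8: attacked by Qc7.
Legal moves for White: none.
In check with no legal moves → checkmate.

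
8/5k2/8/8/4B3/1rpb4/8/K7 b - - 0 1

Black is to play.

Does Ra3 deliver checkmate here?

yes

After Ra3: white king on a1; in check: yes, from the black rook on a3.
King squares — b1: attacked by Bd3; a2: attacked by Ra3; b2: attacked by Pc3.
White has no legal moves → checkmate.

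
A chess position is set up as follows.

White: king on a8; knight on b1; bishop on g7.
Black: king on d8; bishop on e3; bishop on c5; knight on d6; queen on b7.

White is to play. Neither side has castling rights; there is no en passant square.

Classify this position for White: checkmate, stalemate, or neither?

checkmate

White to move; white king on a8.
In check: yes, from the black queen on b7.
King squares — a7: attacked by Bc5; b7: attacked by Nd6; b8: attacked by Qb7.
Legal moves for White: none.
In check with no legal moves → checkmate.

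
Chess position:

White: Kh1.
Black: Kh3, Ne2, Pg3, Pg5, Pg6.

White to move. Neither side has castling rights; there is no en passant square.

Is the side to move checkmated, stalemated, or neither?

stalemate

White to move; white king on h1.
In check: no.
King squares — g1: attacked by Ne2; g2: attacked by Kh3; h2: attacked by Pg3.
Legal moves for White: none.
Not in check and no legal moves → stalemate.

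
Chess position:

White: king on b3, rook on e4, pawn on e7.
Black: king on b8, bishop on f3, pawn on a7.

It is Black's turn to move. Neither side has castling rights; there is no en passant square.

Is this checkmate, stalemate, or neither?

neither

Black to move; black king on b8.
In check: no.
Legal moves for Black: Kc8, Ka8, Kc7, Kb7, Bh5, Bg4, Bxe4, Bg2, Be2, Bh1, Bd1+, a6, a5.
Black has 13 legal moves and is not in check → neither.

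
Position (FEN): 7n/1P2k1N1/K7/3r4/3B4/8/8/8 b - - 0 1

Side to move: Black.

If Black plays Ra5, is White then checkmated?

no

After Ra5: white king on a6; in check: yes, from the black rook on a5.
White has 2 legal replies: Kb6, Kxa5.
In check but a legal move exists → not checkmate.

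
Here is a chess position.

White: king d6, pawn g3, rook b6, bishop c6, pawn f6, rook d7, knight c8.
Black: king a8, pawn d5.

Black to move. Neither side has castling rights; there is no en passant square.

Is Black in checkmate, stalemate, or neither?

checkmate

Black to move; black king on a8.
In check: yes, from the white bishop on c6.
King squares — a7: attacked by Rd7; b7: attacked by Rb6; b8: attacked by Rb6.
Legal moves for Black: none.
In check with no legal moves → checkmate.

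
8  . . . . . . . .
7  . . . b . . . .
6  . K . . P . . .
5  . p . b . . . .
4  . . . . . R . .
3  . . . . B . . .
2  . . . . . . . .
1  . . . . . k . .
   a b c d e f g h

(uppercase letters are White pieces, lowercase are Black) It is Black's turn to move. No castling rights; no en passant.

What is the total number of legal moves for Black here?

4

Black to move; king on f1.
In check: yes, from the white rook on f4.
Legal moves: Kg2, Ke2, Ke1, Bf3.
Count: 4.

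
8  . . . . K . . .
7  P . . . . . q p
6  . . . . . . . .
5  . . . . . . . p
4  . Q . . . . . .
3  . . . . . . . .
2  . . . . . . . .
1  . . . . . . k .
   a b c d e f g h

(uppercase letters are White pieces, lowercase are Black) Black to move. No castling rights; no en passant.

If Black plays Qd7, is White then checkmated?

no

After Qd7: white king on e8; in check: yes, from the black queen on d7.
White has 2 legal replies: Kf8, Kxd7.
In check but a legal move exists → not checkmate.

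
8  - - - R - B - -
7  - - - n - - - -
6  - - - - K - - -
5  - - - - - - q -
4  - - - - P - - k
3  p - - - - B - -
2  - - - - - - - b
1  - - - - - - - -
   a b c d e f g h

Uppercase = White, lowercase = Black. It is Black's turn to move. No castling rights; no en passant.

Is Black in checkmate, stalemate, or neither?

neither

Black to move; black king on h4.
In check: no.
Legal moves for Black include: Nxf8+, Nb8, Nf6, Nb6, Ne5, Nc5+, Qg8+, Qxd8, Qg7, Qe7+, Qh6+, Qg6+, Qf6+, Qh5, Qf5+, Qe5+, Qd5+, Qc5, ... (list truncated; more exist).
Black has legal moves and is not in check → neither.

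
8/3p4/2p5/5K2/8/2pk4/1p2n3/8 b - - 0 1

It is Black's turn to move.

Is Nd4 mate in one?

no

After Nd4: white king on f5; in check: yes, from the black knight on d4.
White has 6 legal replies: Kg6, Kf6, Kg5, Ke5, Kg4, Kf4.
In check but a legal move exists → not checkmate.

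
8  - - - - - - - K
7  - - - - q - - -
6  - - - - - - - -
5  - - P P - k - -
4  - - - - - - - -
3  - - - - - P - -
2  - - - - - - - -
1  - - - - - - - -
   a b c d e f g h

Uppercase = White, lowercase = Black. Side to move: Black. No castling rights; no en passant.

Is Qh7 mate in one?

After Qh7: white king on h8; in check: yes, from the black queen on h7.
White has 1 legal reply: Kxh7.
In check but a legal move exists → not checkmate.

no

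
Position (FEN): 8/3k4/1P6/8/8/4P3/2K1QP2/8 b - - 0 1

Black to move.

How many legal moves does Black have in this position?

7

Black to move; king on d7.
In check: no.
Legal moves: Ke8, Kd8, Kc8, Ke7, Ke6, Kd6, Kc6.
Count: 7.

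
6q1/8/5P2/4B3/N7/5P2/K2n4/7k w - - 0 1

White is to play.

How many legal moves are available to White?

White to move; king on a2.
In check: yes, from the black queen on g8.
Legal moves: Ka3, Kb2, Ka1, f7.
Count: 4.

4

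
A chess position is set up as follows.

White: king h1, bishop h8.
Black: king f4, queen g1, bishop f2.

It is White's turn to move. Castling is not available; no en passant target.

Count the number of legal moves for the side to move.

0

White to move; king on h1.
In check: yes, from the black queen on g1.
Legal moves: none.
Count: 0.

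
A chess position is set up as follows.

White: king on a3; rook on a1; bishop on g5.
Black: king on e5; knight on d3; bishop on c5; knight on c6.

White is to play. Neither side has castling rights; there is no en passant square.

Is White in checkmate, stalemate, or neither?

White to move; white king on a3.
In check: yes, from the black bishop on c5.
King squares — a2: available; b2: attacked by Nd3; b3: available; a4: available; b4: attacked by Nd3.
Legal moves for White: Ka4, Kb3, Ka2.
White is in check but has 3 legal moves → neither.

neither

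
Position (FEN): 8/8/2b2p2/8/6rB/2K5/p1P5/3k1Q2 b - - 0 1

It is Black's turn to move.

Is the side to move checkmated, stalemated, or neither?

checkmate

Black to move; black king on d1.
In check: yes, from the white queen on f1.
King squares — c1: attacked by Qf1; e1: attacked by Qf1; c2: attacked by Kc3; d2: attacked by Kc3; e2: attacked by Qf1.
Legal moves for Black: none.
In check with no legal moves → checkmate.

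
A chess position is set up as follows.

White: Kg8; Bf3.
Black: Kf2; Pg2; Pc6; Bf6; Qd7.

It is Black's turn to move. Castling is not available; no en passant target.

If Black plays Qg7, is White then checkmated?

After Qg7: white king on g8; in check: yes, from the black queen on g7.
King squares — f7: attacked by Qg7; g7: attacked by Bf6; h7: attacked by Qg7; f8: attacked by Qg7; h8: attacked by Qg7.
White has no legal moves → checkmate.

yes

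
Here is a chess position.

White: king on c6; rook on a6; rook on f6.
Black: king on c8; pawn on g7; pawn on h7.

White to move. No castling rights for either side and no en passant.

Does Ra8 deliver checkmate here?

After Ra8: black king on c8; in check: yes, from the white rook on a8.
King squares — b7: attacked by Kc6; c7: attacked by Kc6; d7: attacked by Kc6; b8: attacked by Ra8; d8: attacked by Ra8.
Black has no legal moves → checkmate.

yes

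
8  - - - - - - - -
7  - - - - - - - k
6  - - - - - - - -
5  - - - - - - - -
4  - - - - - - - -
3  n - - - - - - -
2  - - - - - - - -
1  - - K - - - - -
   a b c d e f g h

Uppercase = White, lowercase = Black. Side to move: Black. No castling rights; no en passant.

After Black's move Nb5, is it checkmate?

After Nb5: white king on c1; in check: no.
White is not in check, so this cannot be checkmate.

no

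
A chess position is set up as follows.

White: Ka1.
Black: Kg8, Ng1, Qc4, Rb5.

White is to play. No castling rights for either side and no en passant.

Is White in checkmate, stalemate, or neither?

stalemate

White to move; white king on a1.
In check: no.
King squares — b1: attacked by Rb5; a2: attacked by Qc4; b2: attacked by Rb5.
Legal moves for White: none.
Not in check and no legal moves → stalemate.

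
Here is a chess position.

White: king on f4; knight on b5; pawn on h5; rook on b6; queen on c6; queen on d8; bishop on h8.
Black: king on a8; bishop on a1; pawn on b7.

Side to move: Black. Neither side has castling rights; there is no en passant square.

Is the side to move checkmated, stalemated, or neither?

Black to move; black king on a8.
In check: yes, from the white queen on d8.
King squares — a7: attacked by Nb5; b7: own pawn; b8: attacked by Qd8.
Legal moves for Black: none.
In check with no legal moves → checkmate.

checkmate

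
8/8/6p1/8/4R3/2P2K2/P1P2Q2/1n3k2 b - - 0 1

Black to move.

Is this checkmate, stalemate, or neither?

checkmate

Black to move; black king on f1.
In check: yes, from the white queen on f2.
King squares — e1: attacked by Qf2; g1: attacked by Qf2; e2: attacked by Qf2; f2: attacked by Kf3; g2: attacked by Qf2.
Legal moves for Black: none.
In check with no legal moves → checkmate.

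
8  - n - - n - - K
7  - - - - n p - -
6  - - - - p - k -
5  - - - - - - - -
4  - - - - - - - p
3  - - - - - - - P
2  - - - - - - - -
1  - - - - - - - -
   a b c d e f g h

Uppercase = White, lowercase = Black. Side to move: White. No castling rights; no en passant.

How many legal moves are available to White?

0

White to move; king on h8.
In check: no.
Legal moves: none.
Count: 0.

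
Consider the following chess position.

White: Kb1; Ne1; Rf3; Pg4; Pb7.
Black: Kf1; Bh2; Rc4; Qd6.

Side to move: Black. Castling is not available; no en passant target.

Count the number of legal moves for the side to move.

3

Black to move; king on f1.
In check: yes, from the white rook on f3.
Legal moves: Ke2, Kg1, Kxe1.
Count: 3.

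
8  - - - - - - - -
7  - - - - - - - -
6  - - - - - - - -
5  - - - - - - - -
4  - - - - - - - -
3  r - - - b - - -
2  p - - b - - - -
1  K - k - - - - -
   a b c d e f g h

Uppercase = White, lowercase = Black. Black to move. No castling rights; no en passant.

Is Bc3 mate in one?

After Bc3: white king on a1; in check: yes, from the black bishop on c3.
King squares — b1: attacked by Kc1; a2: attacked by Ra3; b2: attacked by Kc1.
White has no legal moves → checkmate.

yes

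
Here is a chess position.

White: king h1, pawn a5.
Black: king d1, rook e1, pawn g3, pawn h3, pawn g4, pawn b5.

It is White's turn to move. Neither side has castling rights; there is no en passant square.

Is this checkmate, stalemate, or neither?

checkmate

White to move; white king on h1.
In check: yes, from the black rook on e1.
King squares — g1: attacked by Re1; g2: attacked by Ph3; h2: attacked by Pg3.
Legal moves for White: none.
In check with no legal moves → checkmate.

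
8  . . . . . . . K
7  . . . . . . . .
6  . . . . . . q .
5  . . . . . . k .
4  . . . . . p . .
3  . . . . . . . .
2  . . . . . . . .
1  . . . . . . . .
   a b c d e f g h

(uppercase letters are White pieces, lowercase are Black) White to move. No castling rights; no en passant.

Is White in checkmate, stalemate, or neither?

stalemate

White to move; white king on h8.
In check: no.
King squares — g7: attacked by Qg6; h7: attacked by Qg6; g8: attacked by Qg6.
Legal moves for White: none.
Not in check and no legal moves → stalemate.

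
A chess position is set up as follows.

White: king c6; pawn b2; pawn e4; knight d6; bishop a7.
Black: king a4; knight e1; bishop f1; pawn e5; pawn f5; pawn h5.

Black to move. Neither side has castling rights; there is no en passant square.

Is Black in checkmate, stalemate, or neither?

neither

Black to move; black king on a4.
In check: no.
Legal moves for Black: Ka5, Kb4, Kb3, Ba6, Bb5+, Bc4, Bh3, Bd3, Bg2, Be2, Nf3, Nd3, Ng2, Nc2, fxe4, h4, f4.
Black has 17 legal moves and is not in check → neither.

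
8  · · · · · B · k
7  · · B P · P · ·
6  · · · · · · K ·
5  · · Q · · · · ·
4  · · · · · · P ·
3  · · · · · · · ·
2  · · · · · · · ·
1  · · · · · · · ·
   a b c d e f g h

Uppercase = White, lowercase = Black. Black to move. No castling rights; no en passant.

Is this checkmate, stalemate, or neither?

Black to move; black king on h8.
In check: no.
King squares — g7: attacked by Kg6; h7: attacked by Kg6; g8: attacked by Pf7.
Legal moves for Black: none.
Not in check and no legal moves → stalemate.

stalemate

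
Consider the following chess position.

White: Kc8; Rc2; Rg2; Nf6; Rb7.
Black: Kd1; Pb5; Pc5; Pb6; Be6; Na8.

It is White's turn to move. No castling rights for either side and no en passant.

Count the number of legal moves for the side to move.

4

White to move; king on c8.
In check: yes, from the black bishop on e6.
Legal moves: Kd8, Kb8, Rd7+, Nd7.
Count: 4.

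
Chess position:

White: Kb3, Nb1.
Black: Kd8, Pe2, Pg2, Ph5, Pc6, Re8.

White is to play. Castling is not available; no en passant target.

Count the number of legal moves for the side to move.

11

White to move; king on b3.
In check: no.
Legal moves: Kc4, Kb4, Ka4, Kc3, Ka3, Kc2, Kb2, Ka2, Nc3, Na3, Nd2.
Count: 11.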